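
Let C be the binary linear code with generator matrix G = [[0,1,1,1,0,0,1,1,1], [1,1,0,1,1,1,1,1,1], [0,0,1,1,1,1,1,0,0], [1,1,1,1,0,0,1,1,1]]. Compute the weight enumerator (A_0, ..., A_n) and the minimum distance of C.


Weight distribution: A_0 = 1, A_1 = 1, A_2 = 1, A_3 = 2, A_4 = 2, A_5 = 3, A_6 = 3, A_7 = 2, A_8 = 1. Minimum distance d = 1.

Enumerate all 2^4 = 16 messages m ∈ F_2^4.
For each, compute codeword c = mG in F_2^9, then tally its weight.
  m = 0000 → c = 000000000, weight = 0.
  m = 1000 → c = 011100111, weight = 6.
  m = 0100 → c = 110111111, weight = 8.
  m = 1100 → c = 101011000, weight = 4.
  m = 0010 → c = 001111100, weight = 5.
  m = 1010 → c = 010011011, weight = 5.
  m = 0110 → c = 111000011, weight = 5.
  m = 1110 → c = 100100100, weight = 3.
  m = 0001 → c = 111100111, weight = 7.
  m = 1001 → c = 100000000, weight = 1.
  m = 0101 → c = 001011000, weight = 3.
  m = 1101 → c = 010111111, weight = 7.
  m = 0011 → c = 110011011, weight = 6.
  m = 1011 → c = 101111100, weight = 6.
  m = 0111 → c = 000100100, weight = 2.
  m = 1111 → c = 011000011, weight = 4.
Tally weights:
  weight 0: 1 codewords.
  weight 1: 1 codewords.
  weight 2: 1 codewords.
  weight 3: 2 codewords.
  weight 4: 2 codewords.
  weight 5: 3 codewords.
  weight 6: 3 codewords.
  weight 7: 2 codewords.
  weight 8: 1 codewords.
Minimum distance d = smallest w > 0 with A_w > 0 = 1.
Sanity: Σ A_w = 16 = 2^4 = 16 ✓.


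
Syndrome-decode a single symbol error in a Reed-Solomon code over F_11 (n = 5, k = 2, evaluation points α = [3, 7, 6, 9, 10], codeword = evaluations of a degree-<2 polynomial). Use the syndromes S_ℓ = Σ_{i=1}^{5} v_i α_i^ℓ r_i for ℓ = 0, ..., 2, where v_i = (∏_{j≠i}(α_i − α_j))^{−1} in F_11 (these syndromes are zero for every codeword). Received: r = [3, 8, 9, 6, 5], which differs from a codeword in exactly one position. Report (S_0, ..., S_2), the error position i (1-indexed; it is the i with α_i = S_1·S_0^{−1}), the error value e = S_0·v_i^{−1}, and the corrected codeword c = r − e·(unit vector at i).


S = (10, 8, 2), error at position 1, error magnitude e = 2, c = [1, 8, 9, 6, 5].

Step 1: column multipliers v_i = (∏_{j≠i}(α_i − α_j))^{−1} mod 11.
  i = 1 (α = 3): (3−7)(3−6)(3−9)(3−10) = (−4)·(−3)·(−6)·(−7) = 504 ≡ 9, so v_1 = 9^{−1} = 5 (mod 11).
  i = 2 (α = 7): (7−3)(7−6)(7−9)(7−10) = 4·1·(−2)·(−3) = 24 ≡ 2, so v_2 = 2^{−1} = 6 (mod 11).
  i = 3 (α = 6): (6−3)(6−7)(6−9)(6−10) = 3·(−1)·(−3)·(−4) = −36 ≡ 8, so v_3 = 8^{−1} = 7 (mod 11).
  i = 4 (α = 9): (9−3)(9−7)(9−6)(9−10) = 6·2·3·(−1) = −36 ≡ 8, so v_4 = 8^{−1} = 7 (mod 11).
  i = 5 (α = 10): (10−3)(10−7)(10−6)(10−9) = 7·3·4·1 = 84 ≡ 7, so v_5 = 7^{−1} = 8 (mod 11).
  v = [5, 6, 7, 7, 8].
Step 2: syndromes of r = [3, 8, 9, 6, 5] (all sums mod 11).
  S_0 = Σ v_i r_i = 5·3 + 6·8 + 7·9 + 7·6 + 8·5 = 208 ≡ 10.
  S_1 = Σ v_i α_i r_i = 5·3·3 + 6·7·8 + 7·6·9 + 7·9·6 + 8·10·5 = 1537 ≡ 8.
  α_i^2 mod 11 = [9, 5, 3, 4, 1].
  S_2 = Σ v_i α_i^2 r_i = 5·9·3 + 6·5·8 + 7·3·9 + 7·4·6 + 8·1·5 = 772 ≡ 2.
  S = (10, 8, 2) ≠ 0, so r is not a codeword (an error is present).
Step 3: locate the error. For a single error e at position i, S_ℓ = v_i·e·α_i^ℓ, so α_err = S_1/S_0.
  S_0^{−1} = 10^{−1} = 10 (mod 11), so α_err = 8·10 = 80 ≡ 3 = α_1. Error position i = 1.
  Consistency check: S_2/S_1 = 2·7 = 14 ≡ 3 = α_err ✓ (single-error assumption holds).
Step 4: error magnitude e = S_0/v_1 = S_0·∏_{j≠1}(α_1 − α_j) = 10·9 = 90 ≡ 2 (mod 11).
Step 5: correct position 1: c_1 = r_1 − e = 3 − 2 ≡ 1 (mod 11). Hence c = [1, 8, 9, 6, 5].
  Check: interpolating c through the α_i gives m(x) = 4 + 10·x (degree < 2) with m(α_i) = c_i for every i, so c is indeed a codeword.


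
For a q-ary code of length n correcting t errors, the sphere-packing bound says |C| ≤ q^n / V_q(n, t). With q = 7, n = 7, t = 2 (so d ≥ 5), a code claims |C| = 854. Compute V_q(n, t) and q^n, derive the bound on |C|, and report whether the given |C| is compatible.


V_q(n, t) = 799, q^n = 823543, Hamming bound = 1030, |C| = 854 ≤ bound (satisfied).

Step 1: Compute V_q(n, t) = Σ_{j=0}^2 C(n, j) (q−1)^j.
  j = 0: C(7,0)·(6)^0 = 1·1 = 1.
  j = 1: C(7,1)·(6)^1 = 7·6 = 42.
  j = 2: C(7,2)·(6)^2 = 21·36 = 756.
  V_q(n, t) = 1 + 42 + 756 = 799.
Step 2: q^n = 7^7 = 823543.
Step 3: Hamming bound ⌊q^n / V_q(n,t)⌋ = ⌊823543/799⌋ = 1030.
Step 4: Compare |C| = 854 to 1030: satisfied.
The claimed |C| lies below the Hamming bound.


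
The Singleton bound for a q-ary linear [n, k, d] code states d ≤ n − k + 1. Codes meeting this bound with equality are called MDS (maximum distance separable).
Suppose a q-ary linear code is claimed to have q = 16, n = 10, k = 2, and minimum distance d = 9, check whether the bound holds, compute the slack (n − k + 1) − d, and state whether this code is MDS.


Singleton RHS = n − k + 1 = 9, slack = 0, bound satisfied, MDS.

Singleton bound: d ≤ n − k + 1.
Here n = 10, k = 2, so n − k + 1 = 9.
Given d = 9, check d ≤ 9: YES.
Slack = (n − k + 1) − d = 0.
The code is MDS (slack = 0).
Description: the claimed parameters are [10, 2, 9]_16; such a code would be MDS (meets Singleton bound).


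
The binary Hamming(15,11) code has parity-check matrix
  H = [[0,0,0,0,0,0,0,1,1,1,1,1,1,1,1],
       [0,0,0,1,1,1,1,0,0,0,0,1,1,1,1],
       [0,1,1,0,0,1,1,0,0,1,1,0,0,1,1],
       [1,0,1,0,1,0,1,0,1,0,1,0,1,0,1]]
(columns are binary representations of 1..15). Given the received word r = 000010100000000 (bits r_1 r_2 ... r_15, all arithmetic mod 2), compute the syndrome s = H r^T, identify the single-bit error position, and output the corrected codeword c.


s = (0, 0, 1, 0)^T, error position = 2, corrected codeword c = 010010100000000

Compute s = H r^T mod 2 one row at a time:
  s_1 = 0 + 0 + 0 + 0 + 0 + 0 + 0 + 0 = 0 ≡ 0 (mod 2).
  s_2 = 0 + 1 + 0 + 1 + 0 + 0 + 0 + 0 = 2 ≡ 0 (mod 2).
  s_3 = 0 + 0 + 0 + 1 + 0 + 0 + 0 + 0 = 1 ≡ 1 (mod 2).
  s_4 = 0 + 0 + 1 + 1 + 0 + 0 + 0 + 0 = 2 ≡ 0 (mod 2).
s = (0, 0, 1, 0)^T — this equals column 2 of H (binary 0010), so error is at position 2.
Correct: flip bit 2 of r = 000010100000000 to get c = 010010100000000.


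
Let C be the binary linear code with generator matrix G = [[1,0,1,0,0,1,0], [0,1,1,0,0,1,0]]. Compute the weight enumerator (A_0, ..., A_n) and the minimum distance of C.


Weight distribution: A_0 = 1, A_2 = 1, A_3 = 2. Minimum distance d = 2.

Enumerate all 2^2 = 4 messages m ∈ F_2^2.
For each, compute codeword c = mG in F_2^7, then tally its weight.
  m = 00 → c = 0000000, weight = 0.
  m = 10 → c = 1010010, weight = 3.
  m = 01 → c = 0110010, weight = 3.
  m = 11 → c = 1100000, weight = 2.
Tally weights:
  weight 0: 1 codewords.
  weight 2: 1 codewords.
  weight 3: 2 codewords.
Minimum distance d = smallest w > 0 with A_w > 0 = 2.
Sanity: Σ A_w = 4 = 2^2 = 4 ✓.


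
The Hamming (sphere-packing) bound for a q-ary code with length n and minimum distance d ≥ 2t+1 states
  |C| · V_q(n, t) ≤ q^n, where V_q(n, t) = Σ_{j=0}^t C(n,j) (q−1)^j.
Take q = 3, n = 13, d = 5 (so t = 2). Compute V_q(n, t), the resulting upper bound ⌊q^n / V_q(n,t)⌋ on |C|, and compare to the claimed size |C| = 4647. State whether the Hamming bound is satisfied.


V_q(n, t) = 339, q^n = 1594323, Hamming bound = 4703, |C| = 4647 ≤ bound (satisfied).

Step 1: Compute V_q(n, t) = Σ_{j=0}^2 C(n, j) (q−1)^j.
  j = 0: C(13,0)·(2)^0 = 1·1 = 1.
  j = 1: C(13,1)·(2)^1 = 13·2 = 26.
  j = 2: C(13,2)·(2)^2 = 78·4 = 312.
  V_q(n, t) = 1 + 26 + 312 = 339.
Step 2: q^n = 3^13 = 1594323.
Step 3: Hamming bound ⌊q^n / V_q(n,t)⌋ = ⌊1594323/339⌋ = 4703.
Step 4: Compare |C| = 4647 to 4703: satisfied.
The claimed |C| lies below the Hamming bound.


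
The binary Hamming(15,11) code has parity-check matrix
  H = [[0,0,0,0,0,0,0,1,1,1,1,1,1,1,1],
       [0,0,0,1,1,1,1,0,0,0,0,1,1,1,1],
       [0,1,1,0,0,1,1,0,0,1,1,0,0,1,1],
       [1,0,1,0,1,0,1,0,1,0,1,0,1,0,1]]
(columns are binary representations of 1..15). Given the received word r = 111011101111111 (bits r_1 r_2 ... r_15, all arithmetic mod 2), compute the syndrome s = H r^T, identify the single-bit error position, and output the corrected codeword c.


s = (1, 1, 0, 0)^T, error position = 12, corrected codeword c = 111011101110111

Compute s = H r^T mod 2 one row at a time:
  s_1 = 0 + 1 + 1 + 1 + 1 + 1 + 1 + 1 = 7 ≡ 1 (mod 2).
  s_2 = 0 + 1 + 1 + 1 + 1 + 1 + 1 + 1 = 7 ≡ 1 (mod 2).
  s_3 = 1 + 1 + 1 + 1 + 1 + 1 + 1 + 1 = 8 ≡ 0 (mod 2).
  s_4 = 1 + 1 + 1 + 1 + 1 + 1 + 1 + 1 = 8 ≡ 0 (mod 2).
s = (1, 1, 0, 0)^T — this equals column 12 of H (binary 1100), so error is at position 12.
Correct: flip bit 12 of r = 111011101111111 to get c = 111011101110111.


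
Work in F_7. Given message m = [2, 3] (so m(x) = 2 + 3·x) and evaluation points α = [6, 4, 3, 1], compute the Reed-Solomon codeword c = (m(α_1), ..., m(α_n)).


c = [6, 0, 4, 5]

Message polynomial: m(x) = 2 + 3·x (mod 7).
For each evaluation point α_i, compute m(α_i) mod 7:
  α_1 = 6: Horner steps 3 → 6, so m(6) = 6.
  α_2 = 4: Horner steps 3 → 0, so m(4) = 0.
  α_3 = 3: Horner steps 3 → 4, so m(3) = 4.
  α_4 = 1: Horner steps 3 → 5, so m(1) = 5.
Codeword c = [6, 0, 4, 5] ∈ F_7^4.


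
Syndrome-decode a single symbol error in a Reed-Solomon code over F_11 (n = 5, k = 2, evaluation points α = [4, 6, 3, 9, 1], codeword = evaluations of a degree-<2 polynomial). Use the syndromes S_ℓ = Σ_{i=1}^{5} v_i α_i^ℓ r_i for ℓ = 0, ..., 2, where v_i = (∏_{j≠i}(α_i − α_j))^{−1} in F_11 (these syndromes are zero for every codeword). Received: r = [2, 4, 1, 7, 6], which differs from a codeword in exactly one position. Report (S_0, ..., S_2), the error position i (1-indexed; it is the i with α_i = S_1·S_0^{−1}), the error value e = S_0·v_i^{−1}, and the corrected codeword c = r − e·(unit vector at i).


S = (2, 2, 2), error at position 5, error magnitude e = 7, c = [2, 4, 1, 7, 10].

Step 1: column multipliers v_i = (∏_{j≠i}(α_i − α_j))^{−1} mod 11.
  i = 1 (α = 4): (4−6)(4−3)(4−9)(4−1) = (−2)·1·(−5)·3 = 30 ≡ 8, so v_1 = 8^{−1} = 7 (mod 11).
  i = 2 (α = 6): (6−4)(6−3)(6−9)(6−1) = 2·3·(−3)·5 = −90 ≡ 9, so v_2 = 9^{−1} = 5 (mod 11).
  i = 3 (α = 3): (3−4)(3−6)(3−9)(3−1) = (−1)·(−3)·(−6)·2 = −36 ≡ 8, so v_3 = 8^{−1} = 7 (mod 11).
  i = 4 (α = 9): (9−4)(9−6)(9−3)(9−1) = 5·3·6·8 = 720 ≡ 5, so v_4 = 5^{−1} = 9 (mod 11).
  i = 5 (α = 1): (1−4)(1−6)(1−3)(1−9) = (−3)·(−5)·(−2)·(−8) = 240 ≡ 9, so v_5 = 9^{−1} = 5 (mod 11).
  v = [7, 5, 7, 9, 5].
Step 2: syndromes of r = [2, 4, 1, 7, 6] (all sums mod 11).
  S_0 = Σ v_i r_i = 7·2 + 5·4 + 7·1 + 9·7 + 5·6 = 134 ≡ 2.
  S_1 = Σ v_i α_i r_i = 7·4·2 + 5·6·4 + 7·3·1 + 9·9·7 + 5·1·6 = 794 ≡ 2.
  α_i^2 mod 11 = [5, 3, 9, 4, 1].
  S_2 = Σ v_i α_i^2 r_i = 7·5·2 + 5·3·4 + 7·9·1 + 9·4·7 + 5·1·6 = 475 ≡ 2.
  S = (2, 2, 2) ≠ 0, so r is not a codeword (an error is present).
Step 3: locate the error. For a single error e at position i, S_ℓ = v_i·e·α_i^ℓ, so α_err = S_1/S_0.
  S_0^{−1} = 2^{−1} = 6 (mod 11), so α_err = 2·6 = 12 ≡ 1 = α_5. Error position i = 5.
  Consistency check: S_2/S_1 = 2·6 = 12 ≡ 1 = α_err ✓ (single-error assumption holds).
Step 4: error magnitude e = S_0/v_5 = S_0·∏_{j≠5}(α_5 − α_j) = 2·9 = 18 ≡ 7 (mod 11).
Step 5: correct position 5: c_5 = r_5 − e = 6 − 7 ≡ 10 (mod 11). Hence c = [2, 4, 1, 7, 10].
  Check: interpolating c through the α_i gives m(x) = 9 + 1·x (degree < 2) with m(α_i) = c_i for every i, so c is indeed a codeword.


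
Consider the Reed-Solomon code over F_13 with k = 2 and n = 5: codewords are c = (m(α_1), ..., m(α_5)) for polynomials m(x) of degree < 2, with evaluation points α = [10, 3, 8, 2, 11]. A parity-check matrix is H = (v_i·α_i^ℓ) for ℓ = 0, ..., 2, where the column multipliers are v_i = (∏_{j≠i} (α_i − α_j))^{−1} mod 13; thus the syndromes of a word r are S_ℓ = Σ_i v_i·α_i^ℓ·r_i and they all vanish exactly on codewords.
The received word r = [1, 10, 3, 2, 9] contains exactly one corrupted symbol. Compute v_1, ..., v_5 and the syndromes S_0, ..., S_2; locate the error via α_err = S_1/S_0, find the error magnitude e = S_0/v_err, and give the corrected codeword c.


S = (4, 6, 9), error at position 3, error magnitude e = 5, c = [1, 10, 11, 2, 9].

Step 1: column multipliers v_i = (∏_{j≠i}(α_i − α_j))^{−1} mod 13.
  i = 1 (α = 10): (10−3)(10−8)(10−2)(10−11) = 7·2·8·(−1) = −112 ≡ 5, so v_1 = 5^{−1} = 8 (mod 13).
  i = 2 (α = 3): (3−10)(3−8)(3−2)(3−11) = (−7)·(−5)·1·(−8) = −280 ≡ 6, so v_2 = 6^{−1} = 11 (mod 13).
  i = 3 (α = 8): (8−10)(8−3)(8−2)(8−11) = (−2)·5·6·(−3) = 180 ≡ 11, so v_3 = 11^{−1} = 6 (mod 13).
  i = 4 (α = 2): (2−10)(2−3)(2−8)(2−11) = (−8)·(−1)·(−6)·(−9) = 432 ≡ 3, so v_4 = 3^{−1} = 9 (mod 13).
  i = 5 (α = 11): (11−10)(11−3)(11−8)(11−2) = 1·8·3·9 = 216 ≡ 8, so v_5 = 8^{−1} = 5 (mod 13).
  v = [8, 11, 6, 9, 5].
Step 2: syndromes of r = [1, 10, 3, 2, 9] (all sums mod 13).
  S_0 = Σ v_i r_i = 8·1 + 11·10 + 6·3 + 9·2 + 5·9 = 199 ≡ 4.
  S_1 = Σ v_i α_i r_i = 8·10·1 + 11·3·10 + 6·8·3 + 9·2·2 + 5·11·9 = 1085 ≡ 6.
  α_i^2 mod 13 = [9, 9, 12, 4, 4].
  S_2 = Σ v_i α_i^2 r_i = 8·9·1 + 11·9·10 + 6·12·3 + 9·4·2 + 5·4·9 = 1530 ≡ 9.
  S = (4, 6, 9) ≠ 0, so r is not a codeword (an error is present).
Step 3: locate the error. For a single error e at position i, S_ℓ = v_i·e·α_i^ℓ, so α_err = S_1/S_0.
  S_0^{−1} = 4^{−1} = 10 (mod 13), so α_err = 6·10 = 60 ≡ 8 = α_3. Error position i = 3.
  Consistency check: S_2/S_1 = 9·11 = 99 ≡ 8 = α_err ✓ (single-error assumption holds).
Step 4: error magnitude e = S_0/v_3 = S_0·∏_{j≠3}(α_3 − α_j) = 4·11 = 44 ≡ 5 (mod 13).
Step 5: correct position 3: c_3 = r_3 − e = 3 − 5 ≡ 11 (mod 13). Hence c = [1, 10, 11, 2, 9].
  Check: interpolating c through the α_i gives m(x) = 12 + 8·x (degree < 2) with m(α_i) = c_i for every i, so c is indeed a codeword.


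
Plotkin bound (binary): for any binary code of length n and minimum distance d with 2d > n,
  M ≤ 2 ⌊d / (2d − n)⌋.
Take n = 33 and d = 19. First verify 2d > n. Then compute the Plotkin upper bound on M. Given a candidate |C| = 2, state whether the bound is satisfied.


Plotkin bound M ≤ 6; given |C| = 2 ≤ bound (satisfied).

Check applicability: 2d = 38, n = 33.
2d − n = 5 > 0, so Plotkin applies.
Compute d/(2d−n) = 19/5 ≈ 3.8000.
⌊d/(2d−n)⌋ = 3.
Plotkin bound: M ≤ 2·3 = 6.
Given |C| = 2, check: satisfied.
This |C| is below the Plotkin bound.


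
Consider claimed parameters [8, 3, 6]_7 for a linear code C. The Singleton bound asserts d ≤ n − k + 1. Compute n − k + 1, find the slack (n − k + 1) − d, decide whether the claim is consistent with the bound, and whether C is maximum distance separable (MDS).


Singleton RHS = n − k + 1 = 6, slack = 0, bound satisfied, MDS.

Singleton bound: d ≤ n − k + 1.
Here n = 8, k = 3, so n − k + 1 = 6.
Given d = 6, check d ≤ 6: YES.
Slack = (n − k + 1) − d = 0.
The code is MDS (slack = 0).
Description: the claimed parameters are [8, 3, 6]_7; such a code would be MDS (meets Singleton bound).


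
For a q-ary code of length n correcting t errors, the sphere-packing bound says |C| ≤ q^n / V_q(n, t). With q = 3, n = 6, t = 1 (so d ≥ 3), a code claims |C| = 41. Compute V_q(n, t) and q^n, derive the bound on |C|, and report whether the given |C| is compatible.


V_q(n, t) = 13, q^n = 729, Hamming bound = 56, |C| = 41 ≤ bound (satisfied).

Step 1: Compute V_q(n, t) = Σ_{j=0}^1 C(n, j) (q−1)^j.
  j = 0: C(6,0)·(2)^0 = 1·1 = 1.
  j = 1: C(6,1)·(2)^1 = 6·2 = 12.
  V_q(n, t) = 1 + 12 = 13.
Step 2: q^n = 3^6 = 729.
Step 3: Hamming bound ⌊q^n / V_q(n,t)⌋ = ⌊729/13⌋ = 56.
Step 4: Compare |C| = 41 to 56: satisfied.
The claimed |C| lies below the Hamming bound.


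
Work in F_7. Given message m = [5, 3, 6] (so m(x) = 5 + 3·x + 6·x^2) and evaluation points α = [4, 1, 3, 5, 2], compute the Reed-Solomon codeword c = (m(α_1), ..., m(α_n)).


c = [1, 0, 5, 2, 0]

Message polynomial: m(x) = 5 + 3·x + 6·x^2 (mod 7).
For each evaluation point α_i, compute m(α_i) mod 7:
  α_1 = 4: Horner steps 6 → 6 → 1, so m(4) = 1.
  α_2 = 1: Horner steps 6 → 2 → 0, so m(1) = 0.
  α_3 = 3: Horner steps 6 → 0 → 5, so m(3) = 5.
  α_4 = 5: Horner steps 6 → 5 → 2, so m(5) = 2.
  α_5 = 2: Horner steps 6 → 1 → 0, so m(2) = 0.
Codeword c = [1, 0, 5, 2, 0] ∈ F_7^5.


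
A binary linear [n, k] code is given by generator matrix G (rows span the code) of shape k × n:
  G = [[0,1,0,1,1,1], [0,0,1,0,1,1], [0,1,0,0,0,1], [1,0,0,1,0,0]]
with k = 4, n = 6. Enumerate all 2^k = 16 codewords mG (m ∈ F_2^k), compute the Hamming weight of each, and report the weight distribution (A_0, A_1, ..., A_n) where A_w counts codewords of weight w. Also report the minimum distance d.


Weight distribution: A_0 = 1, A_2 = 4, A_3 = 6, A_4 = 3, A_5 = 2. Minimum distance d = 2.

Enumerate all 2^4 = 16 messages m ∈ F_2^4.
For each, compute codeword c = mG in F_2^6, then tally its weight.
  m = 0000 → c = 000000, weight = 0.
  m = 1000 → c = 010111, weight = 4.
  m = 0100 → c = 001011, weight = 3.
  m = 1100 → c = 011100, weight = 3.
  m = 0010 → c = 010001, weight = 2.
  m = 1010 → c = 000110, weight = 2.
  m = 0110 → c = 011010, weight = 3.
  m = 1110 → c = 001101, weight = 3.
  m = 0001 → c = 100100, weight = 2.
  m = 1001 → c = 110011, weight = 4.
  m = 0101 → c = 101111, weight = 5.
  m = 1101 → c = 111000, weight = 3.
  m = 0011 → c = 110101, weight = 4.
  m = 1011 → c = 100010, weight = 2.
  m = 0111 → c = 111110, weight = 5.
  m = 1111 → c = 101001, weight = 3.
Tally weights:
  weight 0: 1 codewords.
  weight 2: 4 codewords.
  weight 3: 6 codewords.
  weight 4: 3 codewords.
  weight 5: 2 codewords.
Minimum distance d = smallest w > 0 with A_w > 0 = 2.
Sanity: Σ A_w = 16 = 2^4 = 16 ✓.


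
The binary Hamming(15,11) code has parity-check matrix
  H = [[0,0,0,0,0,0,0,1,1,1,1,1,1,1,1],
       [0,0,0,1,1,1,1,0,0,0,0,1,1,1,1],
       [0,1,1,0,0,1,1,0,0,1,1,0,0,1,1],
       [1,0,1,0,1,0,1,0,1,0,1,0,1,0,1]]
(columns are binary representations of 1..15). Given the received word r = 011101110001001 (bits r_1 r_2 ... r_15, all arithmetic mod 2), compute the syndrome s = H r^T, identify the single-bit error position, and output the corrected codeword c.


s = (1, 1, 1, 1)^T, error position = 15, corrected codeword c = 011101110001000

Compute s = H r^T mod 2 one row at a time:
  s_1 = 1 + 0 + 0 + 0 + 1 + 0 + 0 + 1 = 3 ≡ 1 (mod 2).
  s_2 = 1 + 0 + 1 + 1 + 1 + 0 + 0 + 1 = 5 ≡ 1 (mod 2).
  s_3 = 1 + 1 + 1 + 1 + 0 + 0 + 0 + 1 = 5 ≡ 1 (mod 2).
  s_4 = 0 + 1 + 0 + 1 + 0 + 0 + 0 + 1 = 3 ≡ 1 (mod 2).
s = (1, 1, 1, 1)^T — this equals column 15 of H (binary 1111), so error is at position 15.
Correct: flip bit 15 of r = 011101110001001 to get c = 011101110001000.


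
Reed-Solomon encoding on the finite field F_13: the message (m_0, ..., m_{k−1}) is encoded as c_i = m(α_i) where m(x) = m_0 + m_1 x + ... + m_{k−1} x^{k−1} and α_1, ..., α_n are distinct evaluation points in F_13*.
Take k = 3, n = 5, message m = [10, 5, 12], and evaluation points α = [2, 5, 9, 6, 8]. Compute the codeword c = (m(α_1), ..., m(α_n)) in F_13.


c = [3, 10, 0, 4, 12]

Message polynomial: m(x) = 10 + 5·x + 12·x^2 (mod 13).
For each evaluation point α_i, compute m(α_i) mod 13:
  α_1 = 2: Horner steps 12 → 3 → 3, so m(2) = 3.
  α_2 = 5: Horner steps 12 → 0 → 10, so m(5) = 10.
  α_3 = 9: Horner steps 12 → 9 → 0, so m(9) = 0.
  α_4 = 6: Horner steps 12 → 12 → 4, so m(6) = 4.
  α_5 = 8: Horner steps 12 → 10 → 12, so m(8) = 12.
Codeword c = [3, 10, 0, 4, 12] ∈ F_13^5.


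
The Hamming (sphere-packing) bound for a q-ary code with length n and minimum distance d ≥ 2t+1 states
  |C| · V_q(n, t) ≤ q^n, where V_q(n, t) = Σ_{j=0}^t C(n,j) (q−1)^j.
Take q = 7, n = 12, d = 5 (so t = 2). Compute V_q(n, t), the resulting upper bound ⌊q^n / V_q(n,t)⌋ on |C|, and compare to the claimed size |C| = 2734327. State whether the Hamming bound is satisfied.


V_q(n, t) = 2449, q^n = 13841287201, Hamming bound = 5651811, |C| = 2734327 ≤ bound (satisfied).

Step 1: Compute V_q(n, t) = Σ_{j=0}^2 C(n, j) (q−1)^j.
  j = 0: C(12,0)·(6)^0 = 1·1 = 1.
  j = 1: C(12,1)·(6)^1 = 12·6 = 72.
  j = 2: C(12,2)·(6)^2 = 66·36 = 2376.
  V_q(n, t) = 1 + 72 + 2376 = 2449.
Step 2: q^n = 7^12 = 13841287201.
Step 3: Hamming bound ⌊q^n / V_q(n,t)⌋ = ⌊13841287201/2449⌋ = 5651811.
Step 4: Compare |C| = 2734327 to 5651811: satisfied.
The claimed |C| lies below the Hamming bound.


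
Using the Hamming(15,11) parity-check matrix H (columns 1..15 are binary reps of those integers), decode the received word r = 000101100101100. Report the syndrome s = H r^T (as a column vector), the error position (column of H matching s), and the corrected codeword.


s = (1, 1, 1, 0)^T, error position = 14, corrected codeword c = 000101100101110

Compute s = H r^T mod 2 one row at a time:
  s_1 = 0 + 0 + 1 + 0 + 1 + 1 + 0 + 0 = 3 ≡ 1 (mod 2).
  s_2 = 1 + 0 + 1 + 1 + 1 + 1 + 0 + 0 = 5 ≡ 1 (mod 2).
  s_3 = 0 + 0 + 1 + 1 + 1 + 0 + 0 + 0 = 3 ≡ 1 (mod 2).
  s_4 = 0 + 0 + 0 + 1 + 0 + 0 + 1 + 0 = 2 ≡ 0 (mod 2).
s = (1, 1, 1, 0)^T — this equals column 14 of H (binary 1110), so error is at position 14.
Correct: flip bit 14 of r = 000101100101100 to get c = 000101100101110.


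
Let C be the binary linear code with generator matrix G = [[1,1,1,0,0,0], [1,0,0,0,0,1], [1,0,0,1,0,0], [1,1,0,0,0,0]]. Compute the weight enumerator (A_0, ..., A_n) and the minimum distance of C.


Weight distribution: A_0 = 1, A_1 = 1, A_2 = 6, A_3 = 6, A_4 = 1, A_5 = 1. Minimum distance d = 1.

Enumerate all 2^4 = 16 messages m ∈ F_2^4.
For each, compute codeword c = mG in F_2^6, then tally its weight.
  m = 0000 → c = 000000, weight = 0.
  m = 1000 → c = 111000, weight = 3.
  m = 0100 → c = 100001, weight = 2.
  m = 1100 → c = 011001, weight = 3.
  m = 0010 → c = 100100, weight = 2.
  m = 1010 → c = 011100, weight = 3.
  m = 0110 → c = 000101, weight = 2.
  m = 1110 → c = 111101, weight = 5.
  m = 0001 → c = 110000, weight = 2.
  m = 1001 → c = 001000, weight = 1.
  m = 0101 → c = 010001, weight = 2.
  m = 1101 → c = 101001, weight = 3.
  m = 0011 → c = 010100, weight = 2.
  m = 1011 → c = 101100, weight = 3.
  m = 0111 → c = 110101, weight = 4.
  m = 1111 → c = 001101, weight = 3.
Tally weights:
  weight 0: 1 codewords.
  weight 1: 1 codewords.
  weight 2: 6 codewords.
  weight 3: 6 codewords.
  weight 4: 1 codewords.
  weight 5: 1 codewords.
Minimum distance d = smallest w > 0 with A_w > 0 = 1.
Sanity: Σ A_w = 16 = 2^4 = 16 ✓.


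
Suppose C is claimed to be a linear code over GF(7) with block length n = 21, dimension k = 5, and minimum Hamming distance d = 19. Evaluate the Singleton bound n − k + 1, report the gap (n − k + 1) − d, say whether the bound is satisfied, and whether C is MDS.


Singleton RHS = n − k + 1 = 17, slack = -2, bound violated (no such code; not MDS).

Singleton bound: d ≤ n − k + 1.
Here n = 21, k = 5, so n − k + 1 = 17.
Given d = 19, check d ≤ 17: NO.
Slack = (n − k + 1) − d = -2.
The slack is negative: d = 19 exceeds n − k + 1 = 17 by 2, so the Singleton bound is violated and no linear [21, 5, 19]_7 code can exist. In particular it is not MDS (MDS requires d = n − k + 1 exactly).
Description: the claimed parameters are [21, 5, 19]_7; such a code would be impossible (violates the Singleton bound).


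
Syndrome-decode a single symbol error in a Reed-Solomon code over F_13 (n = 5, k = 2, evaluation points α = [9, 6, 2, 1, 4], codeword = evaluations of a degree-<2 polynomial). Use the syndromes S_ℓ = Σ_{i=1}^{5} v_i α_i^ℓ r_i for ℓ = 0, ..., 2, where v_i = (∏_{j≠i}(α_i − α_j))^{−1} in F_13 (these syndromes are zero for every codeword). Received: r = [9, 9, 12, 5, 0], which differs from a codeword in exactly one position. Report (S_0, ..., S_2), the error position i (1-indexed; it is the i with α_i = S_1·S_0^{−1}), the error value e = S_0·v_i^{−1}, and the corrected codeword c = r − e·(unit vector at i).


S = (6, 10, 8), error at position 2, error magnitude e = 8, c = [9, 1, 12, 5, 0].

Step 1: column multipliers v_i = (∏_{j≠i}(α_i − α_j))^{−1} mod 13.
  i = 1 (α = 9): (9−6)(9−2)(9−1)(9−4) = 3·7·8·5 = 840 ≡ 8, so v_1 = 8^{−1} = 5 (mod 13).
  i = 2 (α = 6): (6−9)(6−2)(6−1)(6−4) = (−3)·4·5·2 = −120 ≡ 10, so v_2 = 10^{−1} = 4 (mod 13).
  i = 3 (α = 2): (2−9)(2−6)(2−1)(2−4) = (−7)·(−4)·1·(−2) = −56 ≡ 9, so v_3 = 9^{−1} = 3 (mod 13).
  i = 4 (α = 1): (1−9)(1−6)(1−2)(1−4) = (−8)·(−5)·(−1)·(−3) = 120 ≡ 3, so v_4 = 3^{−1} = 9 (mod 13).
  i = 5 (α = 4): (4−9)(4−6)(4−2)(4−1) = (−5)·(−2)·2·3 = 60 ≡ 8, so v_5 = 8^{−1} = 5 (mod 13).
  v = [5, 4, 3, 9, 5].
Step 2: syndromes of r = [9, 9, 12, 5, 0] (all sums mod 13).
  S_0 = Σ v_i r_i = 5·9 + 4·9 + 3·12 + 9·5 + 5·0 = 162 ≡ 6.
  S_1 = Σ v_i α_i r_i = 5·9·9 + 4·6·9 + 3·2·12 + 9·1·5 + 5·4·0 = 738 ≡ 10.
  α_i^2 mod 13 = [3, 10, 4, 1, 3].
  S_2 = Σ v_i α_i^2 r_i = 5·3·9 + 4·10·9 + 3·4·12 + 9·1·5 + 5·3·0 = 684 ≡ 8.
  S = (6, 10, 8) ≠ 0, so r is not a codeword (an error is present).
Step 3: locate the error. For a single error e at position i, S_ℓ = v_i·e·α_i^ℓ, so α_err = S_1/S_0.
  S_0^{−1} = 6^{−1} = 11 (mod 13), so α_err = 10·11 = 110 ≡ 6 = α_2. Error position i = 2.
  Consistency check: S_2/S_1 = 8·4 = 32 ≡ 6 = α_err ✓ (single-error assumption holds).
Step 4: error magnitude e = S_0/v_2 = S_0·∏_{j≠2}(α_2 − α_j) = 6·10 = 60 ≡ 8 (mod 13).
Step 5: correct position 2: c_2 = r_2 − e = 9 − 8 ≡ 1 (mod 13). Hence c = [9, 1, 12, 5, 0].
  Check: interpolating c through the α_i gives m(x) = 11 + 7·x (degree < 2) with m(α_i) = c_i for every i, so c is indeed a codeword.


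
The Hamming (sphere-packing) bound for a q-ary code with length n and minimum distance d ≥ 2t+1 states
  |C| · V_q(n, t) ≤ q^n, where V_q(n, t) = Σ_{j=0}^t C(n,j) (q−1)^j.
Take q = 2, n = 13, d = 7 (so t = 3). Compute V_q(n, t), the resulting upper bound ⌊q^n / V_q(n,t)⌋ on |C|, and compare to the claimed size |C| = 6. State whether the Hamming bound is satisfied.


V_q(n, t) = 378, q^n = 8192, Hamming bound = 21, |C| = 6 ≤ bound (satisfied).

Step 1: Compute V_q(n, t) = Σ_{j=0}^3 C(n, j) (q−1)^j.
  j = 0: C(13,0)·(1)^0 = 1·1 = 1.
  j = 1: C(13,1)·(1)^1 = 13·1 = 13.
  j = 2: C(13,2)·(1)^2 = 78·1 = 78.
  j = 3: C(13,3)·(1)^3 = 286·1 = 286.
  V_q(n, t) = 1 + 13 + 78 + 286 = 378.
Step 2: q^n = 2^13 = 8192.
Step 3: Hamming bound ⌊q^n / V_q(n,t)⌋ = ⌊8192/378⌋ = 21.
Step 4: Compare |C| = 6 to 21: satisfied.
The claimed |C| lies below the Hamming bound.


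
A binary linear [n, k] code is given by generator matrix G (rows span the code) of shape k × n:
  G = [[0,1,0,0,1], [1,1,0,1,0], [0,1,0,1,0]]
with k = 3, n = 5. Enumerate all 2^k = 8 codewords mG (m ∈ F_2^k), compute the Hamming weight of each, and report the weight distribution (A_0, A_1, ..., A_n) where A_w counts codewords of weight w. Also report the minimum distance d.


Weight distribution: A_0 = 1, A_1 = 1, A_2 = 3, A_3 = 3. Minimum distance d = 1.

Enumerate all 2^3 = 8 messages m ∈ F_2^3.
For each, compute codeword c = mG in F_2^5, then tally its weight.
  m = 000 → c = 00000, weight = 0.
  m = 100 → c = 01001, weight = 2.
  m = 010 → c = 11010, weight = 3.
  m = 110 → c = 10011, weight = 3.
  m = 001 → c = 01010, weight = 2.
  m = 101 → c = 00011, weight = 2.
  m = 011 → c = 10000, weight = 1.
  m = 111 → c = 11001, weight = 3.
Tally weights:
  weight 0: 1 codewords.
  weight 1: 1 codewords.
  weight 2: 3 codewords.
  weight 3: 3 codewords.
Minimum distance d = smallest w > 0 with A_w > 0 = 1.
Sanity: Σ A_w = 8 = 2^3 = 8 ✓.


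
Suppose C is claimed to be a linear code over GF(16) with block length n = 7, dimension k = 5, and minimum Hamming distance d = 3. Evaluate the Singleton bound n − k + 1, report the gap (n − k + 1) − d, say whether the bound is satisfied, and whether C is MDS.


Singleton RHS = n − k + 1 = 3, slack = 0, bound satisfied, MDS.

Singleton bound: d ≤ n − k + 1.
Here n = 7, k = 5, so n − k + 1 = 3.
Given d = 3, check d ≤ 3: YES.
Slack = (n − k + 1) − d = 0.
The code is MDS (slack = 0).
Description: the claimed parameters are [7, 5, 3]_16; such a code would be MDS (meets Singleton bound).


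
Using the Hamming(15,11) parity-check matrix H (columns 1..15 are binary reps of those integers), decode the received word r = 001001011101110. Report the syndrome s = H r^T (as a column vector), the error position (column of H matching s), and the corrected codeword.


s = (0, 0, 0, 1)^T, error position = 1, corrected codeword c = 101001011101110

Compute s = H r^T mod 2 one row at a time:
  s_1 = 1 + 1 + 1 + 0 + 1 + 1 + 1 + 0 = 6 ≡ 0 (mod 2).
  s_2 = 0 + 0 + 1 + 0 + 1 + 1 + 1 + 0 = 4 ≡ 0 (mod 2).
  s_3 = 0 + 1 + 1 + 0 + 1 + 0 + 1 + 0 = 4 ≡ 0 (mod 2).
  s_4 = 0 + 1 + 0 + 0 + 1 + 0 + 1 + 0 = 3 ≡ 1 (mod 2).
s = (0, 0, 0, 1)^T — this equals column 1 of H (binary 0001), so error is at position 1.
Correct: flip bit 1 of r = 001001011101110 to get c = 101001011101110.


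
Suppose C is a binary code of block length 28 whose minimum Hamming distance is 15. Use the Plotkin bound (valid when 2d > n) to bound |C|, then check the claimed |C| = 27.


Plotkin bound M ≤ 14; given |C| = 27 > bound (violated).

Check applicability: 2d = 30, n = 28.
2d − n = 2 > 0, so Plotkin applies.
Compute d/(2d−n) = 15/2 ≈ 7.5000.
⌊d/(2d−n)⌋ = 7.
Plotkin bound: M ≤ 2·7 = 14.
Given |C| = 27, check: VIOLATED.
This |C| is above the Plotkin bound, so no binary code with n = 28, d = 15 and 27 codewords exists.


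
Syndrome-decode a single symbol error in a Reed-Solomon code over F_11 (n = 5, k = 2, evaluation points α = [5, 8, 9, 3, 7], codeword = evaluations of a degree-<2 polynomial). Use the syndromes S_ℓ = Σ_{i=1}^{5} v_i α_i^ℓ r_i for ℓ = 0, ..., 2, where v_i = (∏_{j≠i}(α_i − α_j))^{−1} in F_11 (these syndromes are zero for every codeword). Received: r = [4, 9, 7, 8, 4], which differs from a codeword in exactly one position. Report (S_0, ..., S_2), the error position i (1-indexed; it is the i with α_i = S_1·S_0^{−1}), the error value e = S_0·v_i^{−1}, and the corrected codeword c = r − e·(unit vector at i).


S = (3, 10, 4), error at position 5, error magnitude e = 4, c = [4, 9, 7, 8, 0].

Step 1: column multipliers v_i = (∏_{j≠i}(α_i − α_j))^{−1} mod 11.
  i = 1 (α = 5): (5−8)(5−9)(5−3)(5−7) = (−3)·(−4)·2·(−2) = −48 ≡ 7, so v_1 = 7^{−1} = 8 (mod 11).
  i = 2 (α = 8): (8−5)(8−9)(8−3)(8−7) = 3·(−1)·5·1 = −15 ≡ 7, so v_2 = 7^{−1} = 8 (mod 11).
  i = 3 (α = 9): (9−5)(9−8)(9−3)(9−7) = 4·1·6·2 = 48 ≡ 4, so v_3 = 4^{−1} = 3 (mod 11).
  i = 4 (α = 3): (3−5)(3−8)(3−9)(3−7) = (−2)·(−5)·(−6)·(−4) = 240 ≡ 9, so v_4 = 9^{−1} = 5 (mod 11).
  i = 5 (α = 7): (7−5)(7−8)(7−9)(7−3) = 2·(−1)·(−2)·4 = 16 ≡ 5, so v_5 = 5^{−1} = 9 (mod 11).
  v = [8, 8, 3, 5, 9].
Step 2: syndromes of r = [4, 9, 7, 8, 4] (all sums mod 11).
  S_0 = Σ v_i r_i = 8·4 + 8·9 + 3·7 + 5·8 + 9·4 = 201 ≡ 3.
  S_1 = Σ v_i α_i r_i = 8·5·4 + 8·8·9 + 3·9·7 + 5·3·8 + 9·7·4 = 1297 ≡ 10.
  α_i^2 mod 11 = [3, 9, 4, 9, 5].
  S_2 = Σ v_i α_i^2 r_i = 8·3·4 + 8·9·9 + 3·4·7 + 5·9·8 + 9·5·4 = 1368 ≡ 4.
  S = (3, 10, 4) ≠ 0, so r is not a codeword (an error is present).
Step 3: locate the error. For a single error e at position i, S_ℓ = v_i·e·α_i^ℓ, so α_err = S_1/S_0.
  S_0^{−1} = 3^{−1} = 4 (mod 11), so α_err = 10·4 = 40 ≡ 7 = α_5. Error position i = 5.
  Consistency check: S_2/S_1 = 4·10 = 40 ≡ 7 = α_err ✓ (single-error assumption holds).
Step 4: error magnitude e = S_0/v_5 = S_0·∏_{j≠5}(α_5 − α_j) = 3·5 = 15 ≡ 4 (mod 11).
Step 5: correct position 5: c_5 = r_5 − e = 4 − 4 ≡ 0 (mod 11). Hence c = [4, 9, 7, 8, 0].
  Check: interpolating c through the α_i gives m(x) = 3 + 9·x (degree < 2) with m(α_i) = c_i for every i, so c is indeed a codeword.


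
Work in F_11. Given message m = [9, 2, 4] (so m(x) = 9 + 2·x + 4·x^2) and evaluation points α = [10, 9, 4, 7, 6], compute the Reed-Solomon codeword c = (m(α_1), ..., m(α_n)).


c = [0, 10, 4, 10, 0]

Message polynomial: m(x) = 9 + 2·x + 4·x^2 (mod 11).
For each evaluation point α_i, compute m(α_i) mod 11:
  α_1 = 10: Horner steps 4 → 9 → 0, so m(10) = 0.
  α_2 = 9: Horner steps 4 → 5 → 10, so m(9) = 10.
  α_3 = 4: Horner steps 4 → 7 → 4, so m(4) = 4.
  α_4 = 7: Horner steps 4 → 8 → 10, so m(7) = 10.
  α_5 = 6: Horner steps 4 → 4 → 0, so m(6) = 0.
Codeword c = [0, 10, 4, 10, 0] ∈ F_11^5.


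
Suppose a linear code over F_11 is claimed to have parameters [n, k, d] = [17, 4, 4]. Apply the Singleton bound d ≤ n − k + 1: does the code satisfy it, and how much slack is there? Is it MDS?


Singleton RHS = n − k + 1 = 14, slack = 10, bound satisfied, not MDS.

Singleton bound: d ≤ n − k + 1.
Here n = 17, k = 4, so n − k + 1 = 14.
Given d = 4, check d ≤ 14: YES.
Slack = (n − k + 1) − d = 10.
The code is NOT MDS (slack = 10 > 0).
Description: the claimed parameters are [17, 4, 4]_11; such a code would be non-MDS.


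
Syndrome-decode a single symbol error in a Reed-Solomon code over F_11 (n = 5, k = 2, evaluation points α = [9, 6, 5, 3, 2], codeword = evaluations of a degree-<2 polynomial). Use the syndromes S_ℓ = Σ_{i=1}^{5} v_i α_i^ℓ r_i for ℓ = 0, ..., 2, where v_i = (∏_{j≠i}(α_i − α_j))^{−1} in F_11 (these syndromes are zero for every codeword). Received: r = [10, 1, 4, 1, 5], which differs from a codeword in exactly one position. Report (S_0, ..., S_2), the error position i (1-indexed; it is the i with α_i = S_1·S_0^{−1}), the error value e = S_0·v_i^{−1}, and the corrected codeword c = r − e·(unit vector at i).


S = (7, 9, 10), error at position 2, error magnitude e = 1, c = [10, 0, 4, 1, 5].

Step 1: column multipliers v_i = (∏_{j≠i}(α_i − α_j))^{−1} mod 11.
  i = 1 (α = 9): (9−6)(9−5)(9−3)(9−2) = 3·4·6·7 = 504 ≡ 9, so v_1 = 9^{−1} = 5 (mod 11).
  i = 2 (α = 6): (6−9)(6−5)(6−3)(6−2) = (−3)·1·3·4 = −36 ≡ 8, so v_2 = 8^{−1} = 7 (mod 11).
  i = 3 (α = 5): (5−9)(5−6)(5−3)(5−2) = (−4)·(−1)·2·3 = 24 ≡ 2, so v_3 = 2^{−1} = 6 (mod 11).
  i = 4 (α = 3): (3−9)(3−6)(3−5)(3−2) = (−6)·(−3)·(−2)·1 = −36 ≡ 8, so v_4 = 8^{−1} = 7 (mod 11).
  i = 5 (α = 2): (2−9)(2−6)(2−5)(2−3) = (−7)·(−4)·(−3)·(−1) = 84 ≡ 7, so v_5 = 7^{−1} = 8 (mod 11).
  v = [5, 7, 6, 7, 8].
Step 2: syndromes of r = [10, 1, 4, 1, 5] (all sums mod 11).
  S_0 = Σ v_i r_i = 5·10 + 7·1 + 6·4 + 7·1 + 8·5 = 128 ≡ 7.
  S_1 = Σ v_i α_i r_i = 5·9·10 + 7·6·1 + 6·5·4 + 7·3·1 + 8·2·5 = 713 ≡ 9.
  α_i^2 mod 11 = [4, 3, 3, 9, 4].
  S_2 = Σ v_i α_i^2 r_i = 5·4·10 + 7·3·1 + 6·3·4 + 7·9·1 + 8·4·5 = 516 ≡ 10.
  S = (7, 9, 10) ≠ 0, so r is not a codeword (an error is present).
Step 3: locate the error. For a single error e at position i, S_ℓ = v_i·e·α_i^ℓ, so α_err = S_1/S_0.
  S_0^{−1} = 7^{−1} = 8 (mod 11), so α_err = 9·8 = 72 ≡ 6 = α_2. Error position i = 2.
  Consistency check: S_2/S_1 = 10·5 = 50 ≡ 6 = α_err ✓ (single-error assumption holds).
Step 4: error magnitude e = S_0/v_2 = S_0·∏_{j≠2}(α_2 − α_j) = 7·8 = 56 ≡ 1 (mod 11).
Step 5: correct position 2: c_2 = r_2 − e = 1 − 1 ≡ 0 (mod 11). Hence c = [10, 0, 4, 1, 5].
  Check: interpolating c through the α_i gives m(x) = 2 + 7·x (degree < 2) with m(α_i) = c_i for every i, so c is indeed a codeword.


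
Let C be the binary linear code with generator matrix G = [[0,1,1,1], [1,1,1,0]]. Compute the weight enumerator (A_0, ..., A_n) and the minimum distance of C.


Weight distribution: A_0 = 1, A_2 = 1, A_3 = 2. Minimum distance d = 2.

Enumerate all 2^2 = 4 messages m ∈ F_2^2.
For each, compute codeword c = mG in F_2^4, then tally its weight.
  m = 00 → c = 0000, weight = 0.
  m = 10 → c = 0111, weight = 3.
  m = 01 → c = 1110, weight = 3.
  m = 11 → c = 1001, weight = 2.
Tally weights:
  weight 0: 1 codewords.
  weight 2: 1 codewords.
  weight 3: 2 codewords.
Minimum distance d = smallest w > 0 with A_w > 0 = 2.
Sanity: Σ A_w = 4 = 2^2 = 4 ✓.


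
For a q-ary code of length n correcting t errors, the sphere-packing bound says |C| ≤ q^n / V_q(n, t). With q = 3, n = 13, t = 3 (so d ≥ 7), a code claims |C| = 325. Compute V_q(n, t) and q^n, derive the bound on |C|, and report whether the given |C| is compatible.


V_q(n, t) = 2627, q^n = 1594323, Hamming bound = 606, |C| = 325 ≤ bound (satisfied).

Step 1: Compute V_q(n, t) = Σ_{j=0}^3 C(n, j) (q−1)^j.
  j = 0: C(13,0)·(2)^0 = 1·1 = 1.
  j = 1: C(13,1)·(2)^1 = 13·2 = 26.
  j = 2: C(13,2)·(2)^2 = 78·4 = 312.
  j = 3: C(13,3)·(2)^3 = 286·8 = 2288.
  V_q(n, t) = 1 + 26 + 312 + 2288 = 2627.
Step 2: q^n = 3^13 = 1594323.
Step 3: Hamming bound ⌊q^n / V_q(n,t)⌋ = ⌊1594323/2627⌋ = 606.
Step 4: Compare |C| = 325 to 606: satisfied.
The claimed |C| lies below the Hamming bound.


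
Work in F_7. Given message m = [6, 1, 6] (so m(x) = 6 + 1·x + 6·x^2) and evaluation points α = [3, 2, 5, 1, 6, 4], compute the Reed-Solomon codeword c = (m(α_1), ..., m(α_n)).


c = [0, 4, 0, 6, 4, 1]

Message polynomial: m(x) = 6 + 1·x + 6·x^2 (mod 7).
For each evaluation point α_i, compute m(α_i) mod 7:
  α_1 = 3: Horner steps 6 → 5 → 0, so m(3) = 0.
  α_2 = 2: Horner steps 6 → 6 → 4, so m(2) = 4.
  α_3 = 5: Horner steps 6 → 3 → 0, so m(5) = 0.
  α_4 = 1: Horner steps 6 → 0 → 6, so m(1) = 6.
  α_5 = 6: Horner steps 6 → 2 → 4, so m(6) = 4.
  α_6 = 4: Horner steps 6 → 4 → 1, so m(4) = 1.
Codeword c = [0, 4, 0, 6, 4, 1] ∈ F_7^6.


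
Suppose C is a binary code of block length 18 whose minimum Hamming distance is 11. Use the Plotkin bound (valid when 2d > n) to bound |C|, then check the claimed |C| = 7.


Plotkin bound M ≤ 4; given |C| = 7 > bound (violated).

Check applicability: 2d = 22, n = 18.
2d − n = 4 > 0, so Plotkin applies.
Compute d/(2d−n) = 11/4 ≈ 2.7500.
⌊d/(2d−n)⌋ = 2.
Plotkin bound: M ≤ 2·2 = 4.
Given |C| = 7, check: VIOLATED.
This |C| is above the Plotkin bound, so no binary code with n = 18, d = 11 and 7 codewords exists.


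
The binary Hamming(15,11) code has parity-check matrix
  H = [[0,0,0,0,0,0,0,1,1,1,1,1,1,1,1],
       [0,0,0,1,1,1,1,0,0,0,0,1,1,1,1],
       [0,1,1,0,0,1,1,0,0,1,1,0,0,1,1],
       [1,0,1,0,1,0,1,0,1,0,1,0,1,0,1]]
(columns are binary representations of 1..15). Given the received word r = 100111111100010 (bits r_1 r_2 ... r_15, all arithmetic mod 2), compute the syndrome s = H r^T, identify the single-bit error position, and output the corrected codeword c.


s = (0, 1, 0, 0)^T, error position = 4, corrected codeword c = 100011111100010

Compute s = H r^T mod 2 one row at a time:
  s_1 = 1 + 1 + 1 + 0 + 0 + 0 + 1 + 0 = 4 ≡ 0 (mod 2).
  s_2 = 1 + 1 + 1 + 1 + 0 + 0 + 1 + 0 = 5 ≡ 1 (mod 2).
  s_3 = 0 + 0 + 1 + 1 + 1 + 0 + 1 + 0 = 4 ≡ 0 (mod 2).
  s_4 = 1 + 0 + 1 + 1 + 1 + 0 + 0 + 0 = 4 ≡ 0 (mod 2).
s = (0, 1, 0, 0)^T — this equals column 4 of H (binary 0100), so error is at position 4.
Correct: flip bit 4 of r = 100111111100010 to get c = 100011111100010.


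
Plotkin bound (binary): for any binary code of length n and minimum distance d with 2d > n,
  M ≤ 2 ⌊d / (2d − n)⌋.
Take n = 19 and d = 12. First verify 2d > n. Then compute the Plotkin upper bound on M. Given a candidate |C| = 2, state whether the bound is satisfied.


Plotkin bound M ≤ 4; given |C| = 2 ≤ bound (satisfied).

Check applicability: 2d = 24, n = 19.
2d − n = 5 > 0, so Plotkin applies.
Compute d/(2d−n) = 12/5 ≈ 2.4000.
⌊d/(2d−n)⌋ = 2.
Plotkin bound: M ≤ 2·2 = 4.
Given |C| = 2, check: satisfied.
This |C| is below the Plotkin bound.
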